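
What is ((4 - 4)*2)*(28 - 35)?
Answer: 0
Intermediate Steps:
((4 - 4)*2)*(28 - 35) = (0*2)*(-7) = 0*(-7) = 0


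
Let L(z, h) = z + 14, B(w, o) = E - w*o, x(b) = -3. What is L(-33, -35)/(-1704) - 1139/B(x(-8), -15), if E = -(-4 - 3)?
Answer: 970789/32376 ≈ 29.985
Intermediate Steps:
E = 7 (E = -1*(-7) = 7)
B(w, o) = 7 - o*w (B(w, o) = 7 - w*o = 7 - o*w)
L(z, h) = 14 + z
L(-33, -35)/(-1704) - 1139/B(x(-8), -15) = (14 - 33)/(-1704) - 1139/(7 - 1*(-15)*(-3)) = -19*(-1/1704) - 1139/(7 - 45) = 19/1704 - 1139/(-38) = 19/1704 - 1139*(-1/38) = 19/1704 + 1139/38 = 970789/32376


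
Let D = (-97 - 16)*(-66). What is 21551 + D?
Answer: 29009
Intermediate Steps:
D = 7458 (D = -113*(-66) = 7458)
21551 + D = 21551 + 7458 = 29009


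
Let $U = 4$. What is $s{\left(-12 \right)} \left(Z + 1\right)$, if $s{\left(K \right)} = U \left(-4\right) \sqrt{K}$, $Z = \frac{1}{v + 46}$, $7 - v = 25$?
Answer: $- \frac{232 i \sqrt{3}}{7} \approx - 57.405 i$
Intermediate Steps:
$v = -18$ ($v = 7 - 25 = -18$)
$Z = \frac{1}{28}$ ($Z = \frac{1}{-18 + 46} = \frac{1}{28} \approx 0.035714$)
$s{\left(K \right)} = - 16 \sqrt{K}$ ($s{\left(K \right)} = 4 \left(-4\right) \sqrt{K} = - 16 \sqrt{K}$)
$s{\left(-12 \right)} \left(Z + 1\right) = - 16 \sqrt{-12} \left(\frac{1}{28} + 1\right) = - 16 \cdot 2 i \sqrt{3} \cdot \frac{29}{28} = - 32 i \sqrt{3} \cdot \frac{29}{28} = - \frac{232 i \sqrt{3}}{7}$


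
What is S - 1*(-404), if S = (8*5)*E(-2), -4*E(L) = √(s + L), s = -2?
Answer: 404 - 20*I ≈ 404.0 - 20.0*I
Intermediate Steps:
E(L) = -√(-2 + L)/4
S = -20*I (S = (8*5)*(-√(-2 - 2)/4) = 40*(-I/2) = -20*I ≈ -20.0*I)
S - 1*(-404) = -20*I - 1*(-404) = -20*I + 404 = 404 - 20*I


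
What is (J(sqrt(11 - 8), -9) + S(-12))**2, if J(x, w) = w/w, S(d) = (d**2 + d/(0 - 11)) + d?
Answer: 2175625/121 ≈ 17980.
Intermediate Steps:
S(d) = d**2 + 10*d/11 (S(d) = (d**2 + d/(-11)) + d = (d**2 - d/11) + d = d**2 + 10*d/11)
J(x, w) = 1
(J(sqrt(11 - 8), -9) + S(-12))**2 = (1 + (1/11)*(-12)*(10 + 11*(-12)))**2 = (1 + (1/11)*(-12)*(10 - 132))**2 = (1 + (1/11)*(-12)*(-122))**2 = (1 + 1464/11)**2 = (1475/11)**2 = 2175625/121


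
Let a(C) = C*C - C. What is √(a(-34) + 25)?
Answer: 9*√15 ≈ 34.857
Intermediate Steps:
a(C) = C² - C
√(a(-34) + 25) = √(-34*(-1 - 34) + 25) = √(-34*(-35) + 25) = √(1190 + 25) = √1215 = 9*√15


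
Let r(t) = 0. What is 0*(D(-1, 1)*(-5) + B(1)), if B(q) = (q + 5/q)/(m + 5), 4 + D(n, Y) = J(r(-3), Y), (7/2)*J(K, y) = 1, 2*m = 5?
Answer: 0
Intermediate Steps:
m = 5/2 (m = (1/2)*5 = 5/2 ≈ 2.5000)
J(K, y) = 2/7 (J(K, y) = (2/7)*1 = 2/7)
D(n, Y) = -26/7 (D(n, Y) = -4 + 2/7 = -26/7)
B(q) = 2/(3*q) + 2*q/15 (B(q) = (q + 5/q)/(5/2 + 5) = (q + 5/q)/(15/2) = (q + 5/q)*(2/15) = 2/(3*q) + 2*q/15)
0*(D(-1, 1)*(-5) + B(1)) = 0*(-26/7*(-5) + (2/15)*(5 + 1**2)/1) = 0*(130/7 + (2/15)*1*(5 + 1)) = 0*(130/7 + (2/15)*1*6) = 0*(130/7 + 4/5) = 0*(678/35) = 0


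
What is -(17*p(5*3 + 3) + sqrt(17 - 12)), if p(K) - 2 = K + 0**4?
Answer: -340 - sqrt(5) ≈ -342.24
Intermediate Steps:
p(K) = 2 + K (p(K) = 2 + (K + 0**4) = 2 + (K + 0) = 2 + K)
-(17*p(5*3 + 3) + sqrt(17 - 12)) = -(17*(2 + (5*3 + 3)) + sqrt(17 - 12)) = -(17*(2 + (15 + 3)) + sqrt(5)) = -(17*(2 + 18) + sqrt(5)) = -(17*20 + sqrt(5)) = -(340 + sqrt(5)) = -340 - sqrt(5)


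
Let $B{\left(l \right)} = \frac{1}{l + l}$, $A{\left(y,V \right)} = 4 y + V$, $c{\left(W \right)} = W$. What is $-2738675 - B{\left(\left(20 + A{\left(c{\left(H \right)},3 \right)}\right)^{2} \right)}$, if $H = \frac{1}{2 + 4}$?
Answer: $- \frac{27611321359}{10082} \approx -2.7387 \cdot 10^{6}$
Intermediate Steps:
$H = \frac{1}{6} \approx 0.16667$
$A{\left(y,V \right)} = V + 4 y$
$B{\left(l \right)} = \frac{1}{2 l}$
$-2738675 - B{\left(\left(20 + A{\left(c{\left(H \right)},3 \right)}\right)^{2} \right)} = -2738675 - \frac{1}{2 \left(20 + \left(3 + 4 \cdot \frac{1}{6}\right)\right)^{2}} = -2738675 - \frac{1}{2 \left(20 + \left(3 + \frac{2}{3}\right)\right)^{2}} = -2738675 - \frac{1}{2 \left(20 + \frac{11}{3}\right)^{2}} = -2738675 - \frac{1}{2 \left(\frac{71}{3}\right)^{2}} = -2738675 - \frac{1}{2 \cdot \frac{5041}{9}} = -2738675 - \frac{1}{2} \cdot \frac{9}{5041} = -2738675 - \frac{9}{10082} = - \frac{27611321359}{10082}$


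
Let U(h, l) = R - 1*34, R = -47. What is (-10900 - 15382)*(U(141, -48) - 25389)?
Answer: 669402540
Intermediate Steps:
U(h, l) = -81 (U(h, l) = -47 - 1*34 = -47 - 34 = -81)
(-10900 - 15382)*(U(141, -48) - 25389) = (-10900 - 15382)*(-81 - 25389) = -26282*(-25470) = 669402540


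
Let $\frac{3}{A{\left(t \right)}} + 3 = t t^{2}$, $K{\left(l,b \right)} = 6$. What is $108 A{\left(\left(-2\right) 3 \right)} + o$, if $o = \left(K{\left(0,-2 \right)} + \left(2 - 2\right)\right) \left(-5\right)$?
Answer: $- \frac{2298}{73} \approx -31.479$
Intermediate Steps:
$A{\left(t \right)} = \frac{3}{-3 + t^{3}}$ ($A{\left(t \right)} = \frac{3}{-3 + t t^{2}} = \frac{3}{-3 + t^{3}}$)
$o = -30$ ($o = \left(6 + \left(2 - 2\right)\right) \left(-5\right) = \left(6 + 0\right) \left(-5\right) = 6 \left(-5\right) = -30$)
$108 A{\left(\left(-2\right) 3 \right)} + o = 108 \frac{3}{-3 + \left(\left(-2\right) 3\right)^{3}} - 30 = 108 \frac{3}{-3 + \left(-6\right)^{3}} - 30 = 108 \frac{3}{-3 - 216} - 30 = 108 \frac{3}{-219} - 30 = 108 \cdot 3 \left(- \frac{1}{219}\right) - 30 = 108 \left(- \frac{1}{73}\right) - 30 = - \frac{108}{73} - 30 = - \frac{2298}{73}$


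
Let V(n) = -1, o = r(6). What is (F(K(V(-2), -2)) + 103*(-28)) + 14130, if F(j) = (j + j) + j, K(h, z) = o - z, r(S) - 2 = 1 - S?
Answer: 11243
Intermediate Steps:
r(S) = 3 - S (r(S) = 2 + (1 - S) = 3 - S)
o = -3 (o = 3 - 1*6 = 3 - 6 = -3)
K(h, z) = -3 - z
F(j) = 3*j (F(j) = 2*j + j = 3*j)
(F(K(V(-2), -2)) + 103*(-28)) + 14130 = (3*(-3 - 1*(-2)) + 103*(-28)) + 14130 = (3*(-3 + 2) - 2884) + 14130 = (3*(-1) - 2884) + 14130 = (-3 - 2884) + 14130 = -2887 + 14130 = 11243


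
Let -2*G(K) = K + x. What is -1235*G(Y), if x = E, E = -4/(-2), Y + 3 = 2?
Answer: 1235/2 ≈ 617.50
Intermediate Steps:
Y = -1 (Y = -3 + 2 = -1)
E = 2 (E = -4*(-½) = 2)
x = 2
G(K) = -1 - K/2 (G(K) = -(K + 2)/2 = -(2 + K)/2 = -1 - K/2)
-1235*G(Y) = -1235*(-1 - ½*(-1)) = -1235*(-1 + ½) = -1235*(-½) = 1235/2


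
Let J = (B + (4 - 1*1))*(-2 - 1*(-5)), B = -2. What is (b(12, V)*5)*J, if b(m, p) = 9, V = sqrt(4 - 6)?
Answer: 135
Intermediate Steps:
V = I*sqrt(2) (V = sqrt(-2) = I*sqrt(2) ≈ 1.4142*I)
J = 3 (J = (-2 + (4 - 1*1))*(-2 - 1*(-5)) = (-2 + (4 - 1))*(-2 + 5) = (-2 + 3)*3 = 1*3 = 3)
(b(12, V)*5)*J = (9*5)*3 = 45*3 = 135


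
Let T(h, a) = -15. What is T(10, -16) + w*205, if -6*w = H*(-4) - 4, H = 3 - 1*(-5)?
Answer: 1215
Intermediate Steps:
H = 8 (H = 3 + 5 = 8)
w = 6 (w = -(8*(-4) - 4)/6 = -(-32 - 4)/6 = -⅙*(-36) = 6)
T(10, -16) + w*205 = -15 + 6*205 = -15 + 1230 = 1215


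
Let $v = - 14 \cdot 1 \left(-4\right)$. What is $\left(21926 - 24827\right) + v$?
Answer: $-2845$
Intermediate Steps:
$v = 56$ ($v = \left(-14\right) \left(-4\right) = 56$)
$\left(21926 - 24827\right) + v = \left(21926 - 24827\right) + 56 = -2901 + 56 = -2845$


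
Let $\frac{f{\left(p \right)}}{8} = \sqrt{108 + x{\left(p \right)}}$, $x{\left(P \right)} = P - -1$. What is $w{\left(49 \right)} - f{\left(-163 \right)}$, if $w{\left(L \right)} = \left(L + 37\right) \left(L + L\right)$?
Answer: $8428 - 24 i \sqrt{6} \approx 8428.0 - 58.788 i$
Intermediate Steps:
$w{\left(L \right)} = 2 L \left(37 + L\right)$ ($w{\left(L \right)} = \left(37 + L\right) 2 L = 2 L \left(37 + L\right)$)
$x{\left(P \right)} = 1 + P$ ($x{\left(P \right)} = P + 1 = 1 + P$)
$f{\left(p \right)} = 8 \sqrt{109 + p}$ ($f{\left(p \right)} = 8 \sqrt{108 + \left(1 + p\right)} = 8 \sqrt{109 + p}$)
$w{\left(49 \right)} - f{\left(-163 \right)} = 2 \cdot 49 \left(37 + 49\right) - 8 \sqrt{109 - 163} = 2 \cdot 49 \cdot 86 - 8 \sqrt{-54} = 8428 - 8 \cdot 3 i \sqrt{6} = 8428 - 24 i \sqrt{6}$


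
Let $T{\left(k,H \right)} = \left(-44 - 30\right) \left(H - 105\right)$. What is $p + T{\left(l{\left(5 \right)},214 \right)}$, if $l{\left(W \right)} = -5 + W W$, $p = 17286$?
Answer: $9220$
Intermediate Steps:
$l{\left(W \right)} = -5 + W^{2}$
$T{\left(k,H \right)} = 7770 - 74 H$ ($T{\left(k,H \right)} = - 74 \left(-105 + H\right) = 7770 - 74 H$)
$p + T{\left(l{\left(5 \right)},214 \right)} = 17286 + \left(7770 - 15836\right) = 17286 - 8066 = 9220$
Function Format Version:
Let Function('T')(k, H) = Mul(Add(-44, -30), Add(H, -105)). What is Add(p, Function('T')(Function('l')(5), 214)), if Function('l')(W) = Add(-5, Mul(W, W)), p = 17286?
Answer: 9220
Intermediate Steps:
Function('l')(W) = Add(-5, Pow(W, 2))
Function('T')(k, H) = Add(7770, Mul(-74, H)) (Function('T')(k, H) = Mul(-74, Add(-105, H)) = Add(7770, Mul(-74, H)))
Add(p, Function('T')(Function('l')(5), 214)) = Add(17286, Add(7770, Mul(-74, 214))) = Add(17286, Add(7770, -15836)) = Add(17286, -8066) = 9220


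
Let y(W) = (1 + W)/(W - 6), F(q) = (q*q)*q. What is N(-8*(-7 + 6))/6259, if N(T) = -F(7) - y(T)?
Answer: -695/12518 ≈ -0.055520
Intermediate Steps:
F(q) = q³ (F(q) = q²*q = q³)
y(W) = (1 + W)/(-6 + W)
N(T) = -343 - (1 + T)/(-6 + T) (N(T) = -1*7³ - (1 + T)/(-6 + T) = -1*343 - (1 + T)/(-6 + T) = -343 - (1 + T)/(-6 + T))
N(-8*(-7 + 6))/6259 = ((2057 - (-2752)*(-7 + 6))/(-6 - 8*(-7 + 6)))/6259 = ((2057 - (-2752)*(-1))/(-6 - 8*(-1)))*(1/6259) = ((2057 - 344*8)/(-6 + 8))*(1/6259) = ((2057 - 2752)/2)*(1/6259) = ((½)*(-695))*(1/6259) = -695/2*1/6259 = -695/12518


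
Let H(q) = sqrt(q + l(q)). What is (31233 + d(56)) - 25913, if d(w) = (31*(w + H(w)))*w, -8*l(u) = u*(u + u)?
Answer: 102536 + 3472*I*sqrt(182) ≈ 1.0254e+5 + 46840.0*I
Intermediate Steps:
l(u) = -u**2/4 (l(u) = -u*(u + u)/8 = -u*2*u/8 = -u**2/4)
H(q) = sqrt(q - q**2/4)
d(w) = w*(31*w + 31*sqrt(w*(4 - w))/2) (d(w) = (31*(w + sqrt(w*(4 - w))/2))*w = (31*w + 31*sqrt(w*(4 - w))/2)*w = w*(31*w + 31*sqrt(w*(4 - w))/2))
(31233 + d(56)) - 25913 = (31233 + (31/2)*56*(sqrt(56*(4 - 1*56)) + 2*56)) - 25913 = (31233 + (31/2)*56*(sqrt(56*(4 - 56)) + 112)) - 25913 = (31233 + (31/2)*56*(sqrt(56*(-52)) + 112)) - 25913 = (31233 + (31/2)*56*(sqrt(-2912) + 112)) - 25913 = (31233 + (31/2)*56*(4*I*sqrt(182) + 112)) - 25913 = (31233 + (31/2)*56*(112 + 4*I*sqrt(182))) - 25913 = (31233 + (97216 + 3472*I*sqrt(182))) - 25913 = (128449 + 3472*I*sqrt(182)) - 25913 = 102536 + 3472*I*sqrt(182)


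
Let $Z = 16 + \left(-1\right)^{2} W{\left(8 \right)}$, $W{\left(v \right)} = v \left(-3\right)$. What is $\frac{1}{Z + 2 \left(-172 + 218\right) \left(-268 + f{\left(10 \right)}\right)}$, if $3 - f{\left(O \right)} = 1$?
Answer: $- \frac{1}{24480} \approx -4.085 \cdot 10^{-5}$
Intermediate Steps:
$f{\left(O \right)} = 2$ ($f{\left(O \right)} = 3 - 1 = 2$)
$W{\left(v \right)} = - 3 v$
$Z = -8$ ($Z = 16 + \left(-1\right)^{2} \left(\left(-3\right) 8\right) = 16 + 1 \left(-24\right) = 16 - 24 = -8$)
$\frac{1}{Z + 2 \left(-172 + 218\right) \left(-268 + f{\left(10 \right)}\right)} = \frac{1}{-8 + 2 \left(-172 + 218\right) \left(-268 + 2\right)} = \frac{1}{-8 + 2 \cdot 46 \left(-266\right)} = \frac{1}{-8 + 2 \left(-12236\right)} = \frac{1}{-8 - 24472} = \frac{1}{-24480} = - \frac{1}{24480}$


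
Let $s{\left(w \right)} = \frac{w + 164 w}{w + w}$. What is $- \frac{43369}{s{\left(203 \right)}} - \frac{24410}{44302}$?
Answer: $- \frac{1923347263}{3654915} \approx -526.24$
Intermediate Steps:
$s{\left(w \right)} = \frac{165}{2}$ ($s{\left(w \right)} = \frac{165 w}{2 w} = 165 w \frac{1}{2 w} = \frac{165}{2}$)
$- \frac{43369}{s{\left(203 \right)}} - \frac{24410}{44302} = - \frac{43369}{\frac{165}{2}} - \frac{24410}{44302} = \left(-43369\right) \frac{2}{165} - \frac{12205}{22151} = - \frac{86738}{165} - \frac{12205}{22151} = - \frac{1923347263}{3654915}$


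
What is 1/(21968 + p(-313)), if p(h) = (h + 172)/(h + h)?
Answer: 626/13752109 ≈ 4.5520e-5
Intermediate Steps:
p(h) = (172 + h)/(2*h) (p(h) = (172 + h)/((2*h)) = (172 + h)*(1/(2*h)) = (172 + h)/(2*h))
1/(21968 + p(-313)) = 1/(21968 + (½)*(172 - 313)/(-313)) = 1/(21968 + (½)*(-1/313)*(-141)) = 1/(21968 + 141/626) = 1/(13752109/626) = 626/13752109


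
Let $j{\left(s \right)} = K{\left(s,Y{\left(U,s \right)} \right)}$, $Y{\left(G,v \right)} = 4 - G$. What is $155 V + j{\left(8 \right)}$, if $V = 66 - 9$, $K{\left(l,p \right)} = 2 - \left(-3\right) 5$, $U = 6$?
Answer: $8852$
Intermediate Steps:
$K{\left(l,p \right)} = 17$ ($K{\left(l,p \right)} = 2 - -15 = 2 + 15 = 17$)
$j{\left(s \right)} = 17$
$V = 57$ ($V = 66 - 9 = 57$)
$155 V + j{\left(8 \right)} = 155 \cdot 57 + 17 = 8835 + 17 = 8852$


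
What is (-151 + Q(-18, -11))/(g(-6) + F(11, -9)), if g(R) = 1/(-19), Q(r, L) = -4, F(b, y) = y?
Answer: 2945/172 ≈ 17.122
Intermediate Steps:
g(R) = -1/19
(-151 + Q(-18, -11))/(g(-6) + F(11, -9)) = (-151 - 4)/(-1/19 - 9) = -155/(-172/19) = -155*(-19/172) = 2945/172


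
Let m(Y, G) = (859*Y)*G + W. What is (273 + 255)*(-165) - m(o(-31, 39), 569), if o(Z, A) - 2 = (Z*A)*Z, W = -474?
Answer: -18319712497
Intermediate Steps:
o(Z, A) = 2 + A*Z² (o(Z, A) = 2 + (Z*A)*Z = 2 + (A*Z)*Z = 2 + A*Z²)
m(Y, G) = -474 + 859*G*Y (m(Y, G) = (859*Y)*G - 474 = 859*G*Y - 474 = -474 + 859*G*Y)
(273 + 255)*(-165) - m(o(-31, 39), 569) = (273 + 255)*(-165) - (-474 + 859*569*(2 + 39*(-31)²)) = 528*(-165) - (-474 + 859*569*(2 + 39*961)) = -87120 - (-474 + 859*569*(2 + 37479)) = -87120 - (-474 + 859*569*37481) = -87120 - (-474 + 18319625851) = -87120 - 1*18319625377 = -87120 - 18319625377 = -18319712497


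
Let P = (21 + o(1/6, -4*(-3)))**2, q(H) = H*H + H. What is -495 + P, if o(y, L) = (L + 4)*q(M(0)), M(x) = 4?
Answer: 115786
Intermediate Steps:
q(H) = H + H**2 (q(H) = H**2 + H = H + H**2)
o(y, L) = 80 + 20*L (o(y, L) = (L + 4)*(4*(1 + 4)) = (4 + L)*(4*5) = (4 + L)*20 = 80 + 20*L)
P = 116281 (P = (21 + (80 + 20*(-4*(-3))))**2 = (21 + (80 + 20*12))**2 = (21 + (80 + 240))**2 = (21 + 320)**2 = 341**2 = 116281)
-495 + P = -495 + 116281 = 115786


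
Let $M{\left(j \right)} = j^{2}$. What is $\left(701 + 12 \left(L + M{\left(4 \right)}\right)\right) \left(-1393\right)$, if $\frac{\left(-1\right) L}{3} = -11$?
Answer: $-1795577$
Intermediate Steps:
$L = 33$ ($L = \left(-3\right) \left(-11\right) = 33$)
$\left(701 + 12 \left(L + M{\left(4 \right)}\right)\right) \left(-1393\right) = \left(701 + 12 \left(33 + 4^{2}\right)\right) \left(-1393\right) = \left(701 + 12 \left(33 + 16\right)\right) \left(-1393\right) = \left(701 + 12 \cdot 49\right) \left(-1393\right) = \left(701 + 588\right) \left(-1393\right) = 1289 \left(-1393\right) = -1795577$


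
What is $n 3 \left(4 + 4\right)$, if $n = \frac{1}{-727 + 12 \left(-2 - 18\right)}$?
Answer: $- \frac{24}{967} \approx -0.024819$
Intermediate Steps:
$n = - \frac{1}{967}$ ($n = \frac{1}{-727 + 12 \left(-20\right)} = \frac{1}{-727 - 240} = \frac{1}{-967} = - \frac{1}{967} \approx -0.0010341$)
$n 3 \left(4 + 4\right) = - \frac{3 \left(4 + 4\right)}{967} = - \frac{3 \cdot 8}{967} = \left(- \frac{1}{967}\right) 24 = - \frac{24}{967}$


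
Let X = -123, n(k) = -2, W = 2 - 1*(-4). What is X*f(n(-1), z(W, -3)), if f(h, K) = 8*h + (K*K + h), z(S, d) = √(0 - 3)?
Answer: 2583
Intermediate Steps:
W = 6 (W = 2 + 4 = 6)
z(S, d) = I*√3 (z(S, d) = √(-3) = I*√3)
f(h, K) = K² + 9*h (f(h, K) = 8*h + (K² + h) = 8*h + (h + K²) = K² + 9*h)
X*f(n(-1), z(W, -3)) = -123*((I*√3)² + 9*(-2)) = -123*(-3 - 18) = -123*(-21) = 2583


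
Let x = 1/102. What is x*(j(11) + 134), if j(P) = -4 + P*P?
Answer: 251/102 ≈ 2.4608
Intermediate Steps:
j(P) = -4 + P²
x = 1/102 ≈ 0.0098039
x*(j(11) + 134) = ((-4 + 11²) + 134)/102 = ((-4 + 121) + 134)/102 = (117 + 134)/102 = (1/102)*251 = 251/102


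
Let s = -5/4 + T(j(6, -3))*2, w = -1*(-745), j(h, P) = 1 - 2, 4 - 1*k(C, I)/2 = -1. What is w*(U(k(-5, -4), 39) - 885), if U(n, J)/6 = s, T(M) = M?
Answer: -1347705/2 ≈ -6.7385e+5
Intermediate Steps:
k(C, I) = 10 (k(C, I) = 8 - 2*(-1) = 8 + 2 = 10)
j(h, P) = -1
w = 745
s = -13/4 (s = -5/4 - 1*2 = -5*¼ - 2 = -5/4 - 2 = -13/4 ≈ -3.2500)
U(n, J) = -39/2 (U(n, J) = 6*(-13/4) = -39/2)
w*(U(k(-5, -4), 39) - 885) = 745*(-39/2 - 885) = 745*(-1809/2) = -1347705/2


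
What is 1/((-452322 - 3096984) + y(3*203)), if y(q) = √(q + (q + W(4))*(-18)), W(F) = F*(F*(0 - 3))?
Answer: -1183102/4199191030375 - I*√9489/12597573091125 ≈ -2.8175e-7 - 7.7326e-12*I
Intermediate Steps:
W(F) = -3*F² (W(F) = F*(F*(-3)) = F*(-3*F) = -3*F²)
y(q) = √(864 - 17*q) (y(q) = √(q + (q - 3*4²)*(-18)) = √(q + (q - 3*16)*(-18)) = √(q + (q - 48)*(-18)) = √(q + (-48 + q)*(-18)) = √(q + (864 - 18*q)) = √(864 - 17*q))
1/((-452322 - 3096984) + y(3*203)) = 1/((-452322 - 3096984) + √(864 - 51*203)) = 1/(-3549306 + √(864 - 17*609)) = 1/(-3549306 + √(864 - 10353)) = 1/(-3549306 + √(-9489)) = 1/(-3549306 + I*√9489)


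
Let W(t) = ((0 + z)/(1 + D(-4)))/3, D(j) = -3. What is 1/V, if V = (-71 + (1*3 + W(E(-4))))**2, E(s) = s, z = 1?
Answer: 36/167281 ≈ 0.00021521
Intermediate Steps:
W(t) = -1/6 (W(t) = ((0 + 1)/(1 - 3))/3 = (1/(-2))*(1/3) = (1*(-1/2))*(1/3) = -1/2*1/3 = -1/6)
V = 167281/36 (V = (-71 + (1*3 - 1/6))**2 = (-71 + (3 - 1/6))**2 = (-71 + 17/6)**2 = (-409/6)**2 = 167281/36 ≈ 4646.7)
1/V = 1/(167281/36) = 36/167281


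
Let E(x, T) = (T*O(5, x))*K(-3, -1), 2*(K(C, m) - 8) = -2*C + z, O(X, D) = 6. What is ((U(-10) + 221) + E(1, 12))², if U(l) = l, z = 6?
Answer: 1485961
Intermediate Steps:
K(C, m) = 11 - C (K(C, m) = 8 + (-2*C + 6)/2 = 8 + (6 - 2*C)/2 = 8 + (3 - C) = 11 - C)
E(x, T) = 84*T (E(x, T) = (T*6)*(11 - 1*(-3)) = (6*T)*(11 + 3) = (6*T)*14 = 84*T)
((U(-10) + 221) + E(1, 12))² = ((-10 + 221) + 84*12)² = (211 + 1008)² = 1219² = 1485961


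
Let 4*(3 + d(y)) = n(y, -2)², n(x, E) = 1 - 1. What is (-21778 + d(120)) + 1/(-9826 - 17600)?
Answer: -597365707/27426 ≈ -21781.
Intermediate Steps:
n(x, E) = 0
d(y) = -3 (d(y) = -3 + (¼)*0² = -3 + (¼)*0 = -3 + 0 = -3)
(-21778 + d(120)) + 1/(-9826 - 17600) = (-21778 - 3) + 1/(-9826 - 17600) = -21781 + 1/(-27426) = -21781 - 1/27426 = -597365707/27426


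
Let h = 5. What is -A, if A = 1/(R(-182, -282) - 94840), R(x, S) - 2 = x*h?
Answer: 1/95748 ≈ 1.0444e-5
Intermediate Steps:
R(x, S) = 2 + 5*x (R(x, S) = 2 + x*5 = 2 + 5*x)
A = -1/95748 (A = 1/((2 + 5*(-182)) - 94840) = 1/((2 - 910) - 94840) = 1/(-908 - 94840) = 1/(-95748) = -1/95748 ≈ -1.0444e-5)
-A = -1*(-1/95748) = 1/95748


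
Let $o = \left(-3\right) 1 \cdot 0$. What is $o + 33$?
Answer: $33$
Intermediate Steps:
$o = 0$ ($o = \left(-3\right) 0 = 0$)
$o + 33 = 0 + 33 = 33$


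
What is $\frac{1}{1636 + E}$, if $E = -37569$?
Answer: $- \frac{1}{35933} \approx -2.783 \cdot 10^{-5}$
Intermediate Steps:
$\frac{1}{1636 + E} = \frac{1}{1636 - 37569} = \frac{1}{-35933} = - \frac{1}{35933}$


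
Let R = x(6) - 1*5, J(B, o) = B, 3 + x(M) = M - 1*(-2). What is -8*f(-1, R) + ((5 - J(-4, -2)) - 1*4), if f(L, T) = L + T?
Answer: 13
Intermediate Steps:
x(M) = -1 + M (x(M) = -3 + (M - 1*(-2)) = -3 + (M + 2) = -3 + (2 + M) = -1 + M)
R = 0 (R = (-1 + 6) - 1*5 = 5 - 5 = 0)
-8*f(-1, R) + ((5 - J(-4, -2)) - 1*4) = -8*(-1 + 0) + ((5 - 1*(-4)) - 1*4) = -8*(-1) + ((5 + 4) - 4) = 8 + (9 - 4) = 8 + 5 = 13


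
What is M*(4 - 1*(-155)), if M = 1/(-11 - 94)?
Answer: -53/35 ≈ -1.5143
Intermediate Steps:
M = -1/105 (M = 1/(-105) = -1/105 ≈ -0.0095238)
M*(4 - 1*(-155)) = -(4 - 1*(-155))/105 = -(4 + 155)/105 = -1/105*159 = -53/35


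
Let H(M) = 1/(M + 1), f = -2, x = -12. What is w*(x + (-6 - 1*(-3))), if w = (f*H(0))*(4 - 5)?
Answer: -30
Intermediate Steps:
H(M) = 1/(1 + M)
w = 2 (w = (-2/(1 + 0))*(4 - 5) = -2/1*(-1) = -2*1*(-1) = -2*(-1) = 2)
w*(x + (-6 - 1*(-3))) = 2*(-12 + (-6 - 1*(-3))) = 2*(-12 + (-6 + 3)) = 2*(-12 - 3) = 2*(-15) = -30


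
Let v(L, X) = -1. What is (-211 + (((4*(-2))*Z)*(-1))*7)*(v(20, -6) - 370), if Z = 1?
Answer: 57505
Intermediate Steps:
(-211 + (((4*(-2))*Z)*(-1))*7)*(v(20, -6) - 370) = (-211 + (((4*(-2))*1)*(-1))*7)*(-1 - 370) = (-211 + (-8*1*(-1))*7)*(-371) = (-211 - 8*(-1)*7)*(-371) = (-211 + 8*7)*(-371) = (-211 + 56)*(-371) = -155*(-371) = 57505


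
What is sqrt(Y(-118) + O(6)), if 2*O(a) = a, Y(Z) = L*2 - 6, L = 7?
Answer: sqrt(11) ≈ 3.3166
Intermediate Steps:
Y(Z) = 8 (Y(Z) = 7*2 - 6 = 14 - 6 = 8)
O(a) = a/2
sqrt(Y(-118) + O(6)) = sqrt(8 + (1/2)*6) = sqrt(8 + 3) = sqrt(11)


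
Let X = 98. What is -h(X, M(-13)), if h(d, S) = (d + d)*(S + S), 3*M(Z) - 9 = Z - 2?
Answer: 784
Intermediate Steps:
M(Z) = 7/3 + Z/3 (M(Z) = 3 + (Z - 2)/3 = 3 + (-2 + Z)/3 = 3 + (-⅔ + Z/3) = 7/3 + Z/3)
h(d, S) = 4*S*d (h(d, S) = (2*d)*(2*S) = 4*S*d)
-h(X, M(-13)) = -4*(7/3 + (⅓)*(-13))*98 = -4*(7/3 - 13/3)*98 = -4*(-2)*98 = -1*(-784) = 784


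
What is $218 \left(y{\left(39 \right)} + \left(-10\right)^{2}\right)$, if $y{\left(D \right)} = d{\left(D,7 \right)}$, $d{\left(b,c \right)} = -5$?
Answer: $20710$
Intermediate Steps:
$y{\left(D \right)} = -5$
$218 \left(y{\left(39 \right)} + \left(-10\right)^{2}\right) = 218 \left(-5 + \left(-10\right)^{2}\right) = 218 \left(-5 + 100\right) = 218 \cdot 95 = 20710$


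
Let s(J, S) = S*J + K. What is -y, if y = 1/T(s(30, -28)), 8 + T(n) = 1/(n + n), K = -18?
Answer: 1716/13729 ≈ 0.12499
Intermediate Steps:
s(J, S) = -18 + J*S (s(J, S) = S*J - 18 = J*S - 18 = -18 + J*S)
T(n) = -8 + 1/(2*n) (T(n) = -8 + 1/(n + n) = -8 + 1/(2*n))
y = -1716/13729 (y = 1/(-8 + 1/(2*(-18 + 30*(-28)))) = 1/(-8 + 1/(2*(-18 - 840))) = 1/(-8 + (½)/(-858)) = 1/(-8 + (½)*(-1/858)) = 1/(-8 - 1/1716) = 1/(-13729/1716) = -1716/13729 ≈ -0.12499)
-y = -1*(-1716/13729) = 1716/13729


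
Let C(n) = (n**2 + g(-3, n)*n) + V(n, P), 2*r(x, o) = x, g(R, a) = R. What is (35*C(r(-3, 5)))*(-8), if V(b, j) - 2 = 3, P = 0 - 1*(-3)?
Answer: -3290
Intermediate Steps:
P = 3 (P = 0 + 3 = 3)
r(x, o) = x/2
V(b, j) = 5 (V(b, j) = 2 + 3 = 5)
C(n) = 5 + n**2 - 3*n (C(n) = (n**2 - 3*n) + 5 = 5 + n**2 - 3*n)
(35*C(r(-3, 5)))*(-8) = (35*(5 + ((1/2)*(-3))**2 - 3*(-3)/2))*(-8) = (35*(5 + (-3/2)**2 - 3*(-3/2)))*(-8) = (35*(5 + 9/4 + 9/2))*(-8) = (35*(47/4))*(-8) = (1645/4)*(-8) = -3290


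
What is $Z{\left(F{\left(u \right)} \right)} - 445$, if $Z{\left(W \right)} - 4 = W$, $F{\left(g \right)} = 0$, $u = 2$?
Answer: $-441$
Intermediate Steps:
$Z{\left(W \right)} = 4 + W$
$Z{\left(F{\left(u \right)} \right)} - 445 = \left(4 + 0\right) - 445 = 4 - 445 = -441$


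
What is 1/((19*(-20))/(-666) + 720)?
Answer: 333/239950 ≈ 0.0013878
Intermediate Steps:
1/((19*(-20))/(-666) + 720) = 1/(-380*(-1/666) + 720) = 1/(190/333 + 720) = 1/(239950/333) = 333/239950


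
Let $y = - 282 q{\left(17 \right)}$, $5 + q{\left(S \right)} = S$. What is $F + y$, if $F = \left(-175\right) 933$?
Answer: $-166659$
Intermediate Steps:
$F = -163275$
$q{\left(S \right)} = -5 + S$
$y = -3384$ ($y = - 282 \left(-5 + 17\right) = \left(-282\right) 12 = -3384$)
$F + y = -163275 - 3384 = -166659$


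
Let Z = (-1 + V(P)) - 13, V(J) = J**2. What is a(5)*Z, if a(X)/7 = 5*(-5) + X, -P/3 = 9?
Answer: -100100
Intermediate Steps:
P = -27 (P = -3*9 = -27)
a(X) = -175 + 7*X (a(X) = 7*(5*(-5) + X) = 7*(-25 + X) = -175 + 7*X)
Z = 715 (Z = (-1 + (-27)**2) - 13 = (-1 + 729) - 13 = 728 - 13 = 715)
a(5)*Z = (-175 + 7*5)*715 = (-175 + 35)*715 = -140*715 = -100100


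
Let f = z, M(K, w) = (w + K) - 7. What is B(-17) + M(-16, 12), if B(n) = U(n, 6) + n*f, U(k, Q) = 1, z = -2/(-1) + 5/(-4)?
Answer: -91/4 ≈ -22.750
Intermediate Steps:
z = ¾ (z = -2*(-1) + 5*(-¼) = 2 - 5/4 = ¾ ≈ 0.75000)
M(K, w) = -7 + K + w (M(K, w) = (K + w) - 7 = -7 + K + w)
f = ¾ ≈ 0.75000
B(n) = 1 + 3*n/4 (B(n) = 1 + n*(¾) = 1 + 3*n/4)
B(-17) + M(-16, 12) = (1 + (¾)*(-17)) + (-7 - 16 + 12) = (1 - 51/4) - 11 = -47/4 - 11 = -91/4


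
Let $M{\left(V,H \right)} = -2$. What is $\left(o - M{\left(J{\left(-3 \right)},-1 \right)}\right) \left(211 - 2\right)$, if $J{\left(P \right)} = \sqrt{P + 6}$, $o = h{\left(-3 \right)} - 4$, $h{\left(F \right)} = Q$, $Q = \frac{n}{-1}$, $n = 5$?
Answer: $-1463$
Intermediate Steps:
$Q = -5$ ($Q = \frac{5}{-1} = 5 \left(-1\right) = -5$)
$h{\left(F \right)} = -5$
$o = -9$ ($o = -5 - 4 = -9$)
$J{\left(P \right)} = \sqrt{6 + P}$
$\left(o - M{\left(J{\left(-3 \right)},-1 \right)}\right) \left(211 - 2\right) = \left(-9 - -2\right) \left(211 - 2\right) = \left(-9 + 2\right) \left(211 - 2\right) = \left(-7\right) 209 = -1463$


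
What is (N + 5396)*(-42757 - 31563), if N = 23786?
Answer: -2168806240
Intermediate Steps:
(N + 5396)*(-42757 - 31563) = (23786 + 5396)*(-42757 - 31563) = 29182*(-74320) = -2168806240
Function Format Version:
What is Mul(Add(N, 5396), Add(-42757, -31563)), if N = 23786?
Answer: -2168806240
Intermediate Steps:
Mul(Add(N, 5396), Add(-42757, -31563)) = Mul(Add(23786, 5396), Add(-42757, -31563)) = Mul(29182, -74320) = -2168806240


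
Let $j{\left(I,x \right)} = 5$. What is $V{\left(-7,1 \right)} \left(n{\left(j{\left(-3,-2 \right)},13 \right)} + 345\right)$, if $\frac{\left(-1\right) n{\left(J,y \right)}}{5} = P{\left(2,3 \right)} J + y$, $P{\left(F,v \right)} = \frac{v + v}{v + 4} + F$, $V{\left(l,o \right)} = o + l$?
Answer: $- \frac{8760}{7} \approx -1251.4$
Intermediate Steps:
$V{\left(l,o \right)} = l + o$
$P{\left(F,v \right)} = F + \frac{2 v}{4 + v}$ ($P{\left(F,v \right)} = \frac{2 v}{4 + v} + F = F + \frac{2 v}{4 + v}$)
$n{\left(J,y \right)} = - 5 y - \frac{100 J}{7}$ ($n{\left(J,y \right)} = - 5 \left(\frac{2 \cdot 3 + 4 \cdot 2 + 2 \cdot 3}{4 + 3} J + y\right) = - 5 \left(\frac{6 + 8 + 6}{7} J + y\right) = - 5 \left(\frac{1}{7} \cdot 20 J + y\right) = - 5 \left(\frac{20 J}{7} + y\right) = - 5 \left(y + \frac{20 J}{7}\right) = - 5 y - \frac{100 J}{7}$)
$V{\left(-7,1 \right)} \left(n{\left(j{\left(-3,-2 \right)},13 \right)} + 345\right) = \left(-7 + 1\right) \left(\left(\left(-5\right) 13 - \frac{500}{7}\right) + 345\right) = - 6 \left(\left(-65 - \frac{500}{7}\right) + 345\right) = - 6 \left(- \frac{955}{7} + 345\right) = \left(-6\right) \frac{1460}{7} = - \frac{8760}{7}$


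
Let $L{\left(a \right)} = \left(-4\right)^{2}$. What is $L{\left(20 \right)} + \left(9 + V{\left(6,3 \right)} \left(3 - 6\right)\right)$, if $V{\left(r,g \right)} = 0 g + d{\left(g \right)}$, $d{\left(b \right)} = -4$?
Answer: $37$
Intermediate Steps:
$V{\left(r,g \right)} = -4$ ($V{\left(r,g \right)} = 0 g - 4 = 0 - 4 = -4$)
$L{\left(a \right)} = 16$
$L{\left(20 \right)} + \left(9 + V{\left(6,3 \right)} \left(3 - 6\right)\right) = 16 - \left(-9 + 4 \left(3 - 6\right)\right) = 16 + \left(9 - -12\right) = 16 + \left(9 + 12\right) = 16 + 21 = 37$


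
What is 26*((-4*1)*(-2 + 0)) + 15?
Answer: 223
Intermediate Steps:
26*((-4*1)*(-2 + 0)) + 15 = 26*(-4*(-2)) + 15 = 26*8 + 15 = 208 + 15 = 223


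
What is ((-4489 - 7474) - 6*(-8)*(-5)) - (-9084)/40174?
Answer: -245117119/20087 ≈ -12203.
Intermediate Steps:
((-4489 - 7474) - 6*(-8)*(-5)) - (-9084)/40174 = (-11963 + 48*(-5)) - (-9084)/40174 = (-11963 - 240) - 1*(-4542/20087) = -12203 + 4542/20087 = -245117119/20087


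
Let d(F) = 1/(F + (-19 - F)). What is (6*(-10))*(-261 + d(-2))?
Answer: 297600/19 ≈ 15663.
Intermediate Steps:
d(F) = -1/19 (d(F) = 1/(-19) = -1/19)
(6*(-10))*(-261 + d(-2)) = (6*(-10))*(-261 - 1/19) = -60*(-4960/19) = 297600/19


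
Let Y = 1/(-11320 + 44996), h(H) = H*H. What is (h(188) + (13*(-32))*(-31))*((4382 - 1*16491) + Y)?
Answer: -4917859156980/8419 ≈ -5.8414e+8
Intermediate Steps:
h(H) = H²
Y = 1/33676 ≈ 2.9695e-5
(h(188) + (13*(-32))*(-31))*((4382 - 1*16491) + Y) = (188² + (13*(-32))*(-31))*((4382 - 1*16491) + 1/33676) = (35344 - 416*(-31))*((4382 - 16491) + 1/33676) = (35344 + 12896)*(-12109 + 1/33676) = 48240*(-407782683/33676) = -4917859156980/8419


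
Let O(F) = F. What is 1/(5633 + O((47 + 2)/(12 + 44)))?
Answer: 8/45071 ≈ 0.00017750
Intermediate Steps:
1/(5633 + O((47 + 2)/(12 + 44))) = 1/(5633 + (47 + 2)/(12 + 44)) = 1/(5633 + 49/56) = 1/(5633 + 49*(1/56)) = 1/(5633 + 7/8) = 1/(45071/8) = 8/45071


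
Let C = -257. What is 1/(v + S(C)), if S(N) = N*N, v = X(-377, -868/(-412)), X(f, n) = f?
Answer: 1/65672 ≈ 1.5227e-5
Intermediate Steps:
v = -377
S(N) = N**2
1/(v + S(C)) = 1/(-377 + (-257)**2) = 1/(-377 + 66049) = 1/65672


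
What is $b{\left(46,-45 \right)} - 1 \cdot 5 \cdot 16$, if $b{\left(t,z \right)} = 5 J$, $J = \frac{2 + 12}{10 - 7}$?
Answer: $- \frac{170}{3} \approx -56.667$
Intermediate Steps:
$J = \frac{14}{3} \approx 4.6667$
$b{\left(t,z \right)} = \frac{70}{3}$ ($b{\left(t,z \right)} = 5 \cdot \frac{14}{3} = \frac{70}{3}$)
$b{\left(46,-45 \right)} - 1 \cdot 5 \cdot 16 = \frac{70}{3} - 1 \cdot 5 \cdot 16 = \frac{70}{3} - 5 \cdot 16 = \frac{70}{3} - 80 = - \frac{170}{3}$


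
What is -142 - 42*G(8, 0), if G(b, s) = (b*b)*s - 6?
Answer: 110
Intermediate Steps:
G(b, s) = -6 + s*b² (G(b, s) = b²*s - 6 = s*b² - 6 = -6 + s*b²)
-142 - 42*G(8, 0) = -142 - 42*(-6 + 0*8²) = -142 - 42*(-6 + 0*64) = -142 - 42*(-6 + 0) = -142 - 42*(-6) = -142 + 252 = 110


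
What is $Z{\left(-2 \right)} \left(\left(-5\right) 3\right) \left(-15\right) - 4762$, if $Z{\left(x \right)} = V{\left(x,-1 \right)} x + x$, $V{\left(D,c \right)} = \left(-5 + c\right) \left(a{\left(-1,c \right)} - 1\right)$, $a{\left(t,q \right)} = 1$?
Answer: $-5212$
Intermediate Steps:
$V{\left(D,c \right)} = 0$ ($V{\left(D,c \right)} = \left(-5 + c\right) \left(1 - 1\right) = \left(-5 + c\right) 0 = 0$)
$Z{\left(x \right)} = x$ ($Z{\left(x \right)} = 0 x + x = 0 + x = x$)
$Z{\left(-2 \right)} \left(\left(-5\right) 3\right) \left(-15\right) - 4762 = - 2 \left(\left(-5\right) 3\right) \left(-15\right) - 4762 = \left(-2\right) \left(-15\right) \left(-15\right) - 4762 = 30 \left(-15\right) - 4762 = -450 - 4762 = -5212$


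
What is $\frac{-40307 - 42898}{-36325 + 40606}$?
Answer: $- \frac{27735}{1427} \approx -19.436$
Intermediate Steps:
$\frac{-40307 - 42898}{-36325 + 40606} = - \frac{83205}{4281} = \left(-83205\right) \frac{1}{4281} = - \frac{27735}{1427}$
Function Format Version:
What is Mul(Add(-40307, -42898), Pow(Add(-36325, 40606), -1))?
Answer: Rational(-27735, 1427) ≈ -19.436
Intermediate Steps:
Mul(Add(-40307, -42898), Pow(Add(-36325, 40606), -1)) = Mul(-83205, Pow(4281, -1)) = Mul(-83205, Rational(1, 4281)) = Rational(-27735, 1427)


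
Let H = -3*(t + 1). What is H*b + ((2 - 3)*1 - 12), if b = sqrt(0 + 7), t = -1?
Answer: -13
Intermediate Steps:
b = sqrt(7) ≈ 2.6458
H = 0 (H = -3*(-1 + 1) = -3*0 = 0)
H*b + ((2 - 3)*1 - 12) = 0*sqrt(7) + ((2 - 3)*1 - 12) = 0 + (-1*1 - 12) = 0 + (-1 - 12) = 0 - 13 = -13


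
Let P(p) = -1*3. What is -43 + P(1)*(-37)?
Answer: 68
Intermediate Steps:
P(p) = -3
-43 + P(1)*(-37) = -43 - 3*(-37) = -43 + 111 = 68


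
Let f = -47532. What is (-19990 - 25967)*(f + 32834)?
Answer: 675475986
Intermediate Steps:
(-19990 - 25967)*(f + 32834) = (-19990 - 25967)*(-47532 + 32834) = -45957*(-14698) = 675475986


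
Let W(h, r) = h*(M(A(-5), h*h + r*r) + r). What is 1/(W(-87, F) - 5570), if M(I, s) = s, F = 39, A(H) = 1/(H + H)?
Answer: -1/799793 ≈ -1.2503e-6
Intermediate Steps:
A(H) = 1/(2*H)
W(h, r) = h*(r + h² + r²) (W(h, r) = h*((h*h + r*r) + r) = h*((h² + r²) + r) = h*(r + h² + r²))
1/(W(-87, F) - 5570) = 1/(-87*(39 + (-87)² + 39²) - 5570) = 1/(-87*(39 + 7569 + 1521) - 5570) = 1/(-87*9129 - 5570) = 1/(-794223 - 5570) = 1/(-799793) = -1/799793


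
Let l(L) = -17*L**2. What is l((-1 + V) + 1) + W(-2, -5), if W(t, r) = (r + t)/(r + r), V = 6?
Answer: -6113/10 ≈ -611.30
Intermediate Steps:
W(t, r) = (r + t)/(2*r) (W(t, r) = (r + t)/((2*r)) = (r + t)*(1/(2*r)) = (r + t)/(2*r))
l((-1 + V) + 1) + W(-2, -5) = -17*((-1 + 6) + 1)**2 + (1/2)*(-5 - 2)/(-5) = -17*(5 + 1)**2 + (1/2)*(-1/5)*(-7) = -17*6**2 + 7/10 = -17*36 + 7/10 = -612 + 7/10 = -6113/10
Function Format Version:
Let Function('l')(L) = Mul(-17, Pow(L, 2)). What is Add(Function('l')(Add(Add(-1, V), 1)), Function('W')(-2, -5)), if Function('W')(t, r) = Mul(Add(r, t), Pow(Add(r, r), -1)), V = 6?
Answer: Rational(-6113, 10) ≈ -611.30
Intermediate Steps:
Function('W')(t, r) = Mul(Rational(1, 2), Pow(r, -1), Add(r, t)) (Function('W')(t, r) = Mul(Add(r, t), Pow(Mul(2, r), -1)) = Mul(Add(r, t), Mul(Rational(1, 2), Pow(r, -1))) = Mul(Rational(1, 2), Pow(r, -1), Add(r, t)))
Add(Function('l')(Add(Add(-1, V), 1)), Function('W')(-2, -5)) = Add(Mul(-17, Pow(Add(Add(-1, 6), 1), 2)), Mul(Rational(1, 2), Pow(-5, -1), Add(-5, -2))) = Add(Mul(-17, Pow(Add(5, 1), 2)), Mul(Rational(1, 2), Rational(-1, 5), -7)) = Add(Mul(-17, Pow(6, 2)), Rational(7, 10)) = Add(Mul(-17, 36), Rational(7, 10)) = Add(-612, Rational(7, 10)) = Rational(-6113, 10)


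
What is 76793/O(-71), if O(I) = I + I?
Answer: -76793/142 ≈ -540.80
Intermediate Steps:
O(I) = 2*I
76793/O(-71) = 76793/((2*(-71))) = 76793/(-142) = 76793*(-1/142) = -76793/142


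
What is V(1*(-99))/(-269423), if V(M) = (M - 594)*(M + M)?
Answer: -1782/3499 ≈ -0.50929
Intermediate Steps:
V(M) = 2*M*(-594 + M) (V(M) = (-594 + M)*(2*M) = 2*M*(-594 + M))
V(1*(-99))/(-269423) = (2*(1*(-99))*(-594 + 1*(-99)))/(-269423) = (2*(-99)*(-594 - 99))*(-1/269423) = (2*(-99)*(-693))*(-1/269423) = 137214*(-1/269423) = -1782/3499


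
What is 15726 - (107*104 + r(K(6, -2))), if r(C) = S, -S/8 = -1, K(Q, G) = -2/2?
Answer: 4590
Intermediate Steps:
K(Q, G) = -1 (K(Q, G) = -2*½ = -1)
S = 8 (S = -8*(-1) = 8)
r(C) = 8
15726 - (107*104 + r(K(6, -2))) = 15726 - (107*104 + 8) = 15726 - (11128 + 8) = 15726 - 1*11136 = 15726 - 11136 = 4590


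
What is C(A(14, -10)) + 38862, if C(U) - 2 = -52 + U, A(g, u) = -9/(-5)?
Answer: 194069/5 ≈ 38814.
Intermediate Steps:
A(g, u) = 9/5 (A(g, u) = -9*(-1/5) = 9/5)
C(U) = -50 + U (C(U) = 2 + (-52 + U) = -50 + U)
C(A(14, -10)) + 38862 = (-50 + 9/5) + 38862 = -241/5 + 38862 = 194069/5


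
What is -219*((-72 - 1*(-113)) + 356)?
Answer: -86943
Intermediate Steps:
-219*((-72 - 1*(-113)) + 356) = -219*((-72 + 113) + 356) = -219*(41 + 356) = -219*397 = -86943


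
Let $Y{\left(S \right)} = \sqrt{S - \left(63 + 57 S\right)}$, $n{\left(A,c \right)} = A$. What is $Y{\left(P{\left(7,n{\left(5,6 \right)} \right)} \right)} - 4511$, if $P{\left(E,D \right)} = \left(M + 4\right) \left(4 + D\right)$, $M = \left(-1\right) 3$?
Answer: $-4511 + 9 i \sqrt{7} \approx -4511.0 + 23.812 i$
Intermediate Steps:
$M = -3$
$P{\left(E,D \right)} = 4 + D$ ($P{\left(E,D \right)} = \left(-3 + 4\right) \left(4 + D\right) = 1 \left(4 + D\right) = 4 + D$)
$Y{\left(S \right)} = \sqrt{-63 - 56 S}$ ($Y{\left(S \right)} = \sqrt{S - \left(63 + 57 S\right)} = \sqrt{-63 - 56 S}$)
$Y{\left(P{\left(7,n{\left(5,6 \right)} \right)} \right)} - 4511 = \sqrt{-63 - 56 \left(4 + 5\right)} - 4511 = \sqrt{-63 - 504} - 4511 = \sqrt{-567} - 4511 = 9 i \sqrt{7} - 4511 = -4511 + 9 i \sqrt{7}$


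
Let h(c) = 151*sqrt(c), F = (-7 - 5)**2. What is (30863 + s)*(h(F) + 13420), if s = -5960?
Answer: 379322496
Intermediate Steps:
F = 144 (F = (-12)**2 = 144)
(30863 + s)*(h(F) + 13420) = (30863 - 5960)*(151*sqrt(144) + 13420) = 24903*(151*12 + 13420) = 24903*(1812 + 13420) = 24903*15232 = 379322496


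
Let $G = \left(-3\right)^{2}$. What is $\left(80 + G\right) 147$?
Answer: $13083$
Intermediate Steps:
$G = 9$
$\left(80 + G\right) 147 = \left(80 + 9\right) 147 = 89 \cdot 147 = 13083$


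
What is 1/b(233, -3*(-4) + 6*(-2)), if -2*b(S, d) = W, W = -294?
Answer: 1/147 ≈ 0.0068027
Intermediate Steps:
b(S, d) = 147 (b(S, d) = -1/2*(-294) = 147)
1/b(233, -3*(-4) + 6*(-2)) = 1/147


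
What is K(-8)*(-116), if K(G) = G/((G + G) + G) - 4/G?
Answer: -290/3 ≈ -96.667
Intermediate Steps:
K(G) = ⅓ - 4/G (K(G) = G/(2*G + G) - 4/G = G/((3*G)) - 4/G = G*(1/(3*G)) - 4/G = ⅓ - 4/G)
K(-8)*(-116) = ((⅓)*(-12 - 8)/(-8))*(-116) = ((⅓)*(-⅛)*(-20))*(-116) = (⅚)*(-116) = -290/3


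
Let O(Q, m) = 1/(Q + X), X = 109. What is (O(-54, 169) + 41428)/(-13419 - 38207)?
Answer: -2278541/2839430 ≈ -0.80246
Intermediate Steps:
O(Q, m) = 1/(109 + Q) (O(Q, m) = 1/(Q + 109) = 1/(109 + Q))
(O(-54, 169) + 41428)/(-13419 - 38207) = (1/(109 - 54) + 41428)/(-13419 - 38207) = (1/55 + 41428)/(-51626) = (1/55 + 41428)*(-1/51626) = (2278541/55)*(-1/51626) = -2278541/2839430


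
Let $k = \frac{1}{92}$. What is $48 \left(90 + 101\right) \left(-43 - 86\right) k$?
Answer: $- \frac{295668}{23} \approx -12855.0$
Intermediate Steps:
$k = \frac{1}{92} \approx 0.01087$
$48 \left(90 + 101\right) \left(-43 - 86\right) k = 48 \left(90 + 101\right) \left(-43 - 86\right) \frac{1}{92} = 48 \cdot 191 \left(-129\right) \frac{1}{92} = 48 \left(-24639\right) \frac{1}{92} = \left(-1182672\right) \frac{1}{92} = - \frac{295668}{23}$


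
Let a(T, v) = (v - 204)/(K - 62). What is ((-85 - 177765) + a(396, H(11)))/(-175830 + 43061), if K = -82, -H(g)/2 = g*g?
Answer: 12804977/9559368 ≈ 1.3395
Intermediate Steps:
H(g) = -2*g**2 (H(g) = -2*g*g = -2*g**2)
a(T, v) = 17/12 - v/144 (a(T, v) = (v - 204)/(-82 - 62) = (-204 + v)/(-144) = (-204 + v)*(-1/144) = 17/12 - v/144)
((-85 - 177765) + a(396, H(11)))/(-175830 + 43061) = ((-85 - 177765) + (17/12 - (-1)*11**2/72))/(-175830 + 43061) = (-177850 + (17/12 - (-1)*121/72))/(-132769) = (-177850 + (17/12 - 1/144*(-242)))*(-1/132769) = (-177850 + (17/12 + 121/72))*(-1/132769) = (-177850 + 223/72)*(-1/132769) = -12804977/72*(-1/132769) = 12804977/9559368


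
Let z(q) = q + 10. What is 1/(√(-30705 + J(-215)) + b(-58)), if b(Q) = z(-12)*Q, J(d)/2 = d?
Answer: -I/(√31135 - 116*I) ≈ 0.0026014 - 0.0039571*I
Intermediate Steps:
J(d) = 2*d
z(q) = 10 + q
b(Q) = -2*Q (b(Q) = (10 - 12)*Q = -2*Q)
1/(√(-30705 + J(-215)) + b(-58)) = 1/(√(-30705 + 2*(-215)) - 2*(-58)) = 1/(√(-30705 - 430) + 116) = 1/(√(-31135) + 116) = 1/(I*√31135 + 116) = 1/(116 + I*√31135)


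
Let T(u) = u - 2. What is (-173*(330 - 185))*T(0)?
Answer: 50170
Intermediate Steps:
T(u) = -2 + u
(-173*(330 - 185))*T(0) = (-173*(330 - 185))*(-2 + 0) = -173*145*(-2) = -25085*(-2) = 50170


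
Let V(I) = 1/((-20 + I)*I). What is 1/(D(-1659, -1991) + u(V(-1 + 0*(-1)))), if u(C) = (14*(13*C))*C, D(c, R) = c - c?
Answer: 63/26 ≈ 2.4231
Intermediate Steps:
V(I) = 1/(I*(-20 + I))
D(c, R) = 0
u(C) = 182*C**2 (u(C) = (182*C)*C = 182*C**2)
1/(D(-1659, -1991) + u(V(-1 + 0*(-1)))) = 1/(0 + 182*(1/((-1 + 0*(-1))*(-20 + (-1 + 0*(-1)))))**2) = 1/(0 + 182*(1/((-1 + 0)*(-20 + (-1 + 0))))**2) = 1/(0 + 182*(1/((-1)*(-20 - 1)))**2) = 1/(0 + 182*(-1/(-21))**2) = 1/(0 + 182*(-1*(-1/21))**2) = 1/(0 + 182*(1/21)**2) = 1/(0 + 182*(1/441)) = 1/(0 + 26/63) = 1/(26/63) = 63/26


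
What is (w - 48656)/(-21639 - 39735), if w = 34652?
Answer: 2334/10229 ≈ 0.22817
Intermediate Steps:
(w - 48656)/(-21639 - 39735) = (34652 - 48656)/(-21639 - 39735) = -14004/(-61374) = -14004*(-1/61374) = 2334/10229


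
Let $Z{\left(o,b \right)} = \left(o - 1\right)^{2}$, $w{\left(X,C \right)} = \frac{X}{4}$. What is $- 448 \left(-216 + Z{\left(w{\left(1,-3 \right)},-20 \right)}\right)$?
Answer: $96516$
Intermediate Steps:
$w{\left(X,C \right)} = \frac{X}{4}$ ($w{\left(X,C \right)} = X \frac{1}{4} = \frac{X}{4}$)
$Z{\left(o,b \right)} = \left(-1 + o\right)^{2}$
$- 448 \left(-216 + Z{\left(w{\left(1,-3 \right)},-20 \right)}\right) = - 448 \left(-216 + \left(-1 + \frac{1}{4} \cdot 1\right)^{2}\right) = - 448 \left(-216 + \left(-1 + \frac{1}{4}\right)^{2}\right) = - 448 \left(-216 + \left(- \frac{3}{4}\right)^{2}\right) = - 448 \left(-216 + \frac{9}{16}\right) = \left(-448\right) \left(- \frac{3447}{16}\right) = 96516$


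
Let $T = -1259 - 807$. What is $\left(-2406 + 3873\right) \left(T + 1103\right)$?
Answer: $-1412721$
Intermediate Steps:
$T = -2066$ ($T = -1259 - 807 = -2066$)
$\left(-2406 + 3873\right) \left(T + 1103\right) = \left(-2406 + 3873\right) \left(-2066 + 1103\right) = 1467 \left(-963\right) = -1412721$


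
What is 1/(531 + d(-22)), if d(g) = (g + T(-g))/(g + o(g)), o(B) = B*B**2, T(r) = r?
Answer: 1/531 ≈ 0.0018832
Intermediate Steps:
o(B) = B**3
d(g) = 0 (d(g) = (g - g)/(g + g**3) = 0/(g + g**3) = 0)
1/(531 + d(-22)) = 1/(531 + 0) = 1/531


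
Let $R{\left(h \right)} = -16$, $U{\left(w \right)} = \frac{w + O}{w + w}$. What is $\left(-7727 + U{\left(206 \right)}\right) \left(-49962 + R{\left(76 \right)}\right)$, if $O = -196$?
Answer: $\frac{39776415673}{103} \approx 3.8618 \cdot 10^{8}$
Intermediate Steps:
$U{\left(w \right)} = \frac{-196 + w}{2 w}$ ($U{\left(w \right)} = \frac{w - 196}{w + w} = \frac{-196 + w}{2 w}$)
$\left(-7727 + U{\left(206 \right)}\right) \left(-49962 + R{\left(76 \right)}\right) = \left(-7727 + \frac{-196 + 206}{2 \cdot 206}\right) \left(-49962 - 16\right) = \left(-7727 + \frac{1}{2} \cdot \frac{1}{206} \cdot 10\right) \left(-49978\right) = \left(-7727 + \frac{5}{206}\right) \left(-49978\right) = \left(- \frac{1591757}{206}\right) \left(-49978\right) = \frac{39776415673}{103}$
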